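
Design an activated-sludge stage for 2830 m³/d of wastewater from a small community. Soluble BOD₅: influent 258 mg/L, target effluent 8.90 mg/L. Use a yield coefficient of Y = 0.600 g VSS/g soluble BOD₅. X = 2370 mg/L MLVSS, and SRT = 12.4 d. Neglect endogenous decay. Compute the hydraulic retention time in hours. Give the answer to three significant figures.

τ ≈ 18.8 h

With k_d = 0 the design equation reduces to V = Y Q (S₀−S) θ_c / X = 0.600 × 2830 × (258 − 8.90) × 12.4 / 2370 = 2213 m³.
τ = V/Q = 2213/2830 = 0.7820 d, or 18.77 h.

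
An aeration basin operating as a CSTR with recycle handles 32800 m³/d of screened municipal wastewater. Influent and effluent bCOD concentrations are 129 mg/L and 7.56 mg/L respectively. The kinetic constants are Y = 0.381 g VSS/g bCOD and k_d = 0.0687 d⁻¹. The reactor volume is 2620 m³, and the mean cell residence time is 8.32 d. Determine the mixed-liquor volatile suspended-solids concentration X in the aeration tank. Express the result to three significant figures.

X ≈ 3070 mg/L

X = Y·Q·ΔS·θ_c / [V·(1 + k_d θ_c)] = 0.381 × 32800 × (129 − 7.56) × 8.32 / [2620 × (1 + 0.0687 × 8.32)] = 3067 mg/L.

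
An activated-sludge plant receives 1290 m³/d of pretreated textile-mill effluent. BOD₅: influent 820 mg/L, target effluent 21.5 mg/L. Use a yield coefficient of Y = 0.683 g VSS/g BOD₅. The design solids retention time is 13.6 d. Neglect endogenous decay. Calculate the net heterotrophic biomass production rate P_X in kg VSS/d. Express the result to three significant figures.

No decay correction is needed, so Y_obs = Y = 0.683.
Q·(S₀ − S) = 1290 × (820 − 21.5) × 10⁻³ = 1030 kg/d removed.
So the net sludge growth is P_X = 0.6830 × 1030 = 703.5 kg VSS/d.

P_X ≈ 704 kg VSS/d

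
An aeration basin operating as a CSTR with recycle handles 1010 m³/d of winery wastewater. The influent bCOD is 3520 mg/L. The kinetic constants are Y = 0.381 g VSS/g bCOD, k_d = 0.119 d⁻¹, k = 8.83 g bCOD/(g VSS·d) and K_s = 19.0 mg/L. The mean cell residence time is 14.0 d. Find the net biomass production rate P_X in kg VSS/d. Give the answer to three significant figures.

For a completely mixed reactor with recycle the Lawrence–McCarty relation gives S = K_s·(1 + k_d·θ_c) / [θ_c·(Y·k − k_d) − 1] = 19.0 × (1 + 0.119 × 14.0) / [14.0 × (0.381 × 8.83 − 0.119) − 1] = 50.65 / 44.43 = 1.140 mg/L.
Y_obs = Y / (1 + k_d θ_c) = 0.381 / (1 + 0.119 × 14.0) = 0.381 / 2.666 = 0.1429.
ΔS = 3520 − 1.14 = 3519 mg/L, so the substrate removal rate is 1010 × 3519/1000 = 3554 kg bCOD/d.
Biomass produced: P_X = Y_obs·Q·ΔS = 0.1429 × 3554 ≈ 507.9 kg VSS/d.

P_X ≈ 508 kg VSS/d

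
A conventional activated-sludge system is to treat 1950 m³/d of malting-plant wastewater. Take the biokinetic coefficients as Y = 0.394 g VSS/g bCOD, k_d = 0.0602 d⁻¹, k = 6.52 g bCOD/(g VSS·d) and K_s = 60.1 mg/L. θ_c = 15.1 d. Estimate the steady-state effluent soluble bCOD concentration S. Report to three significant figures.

For a completely mixed reactor with recycle the Lawrence–McCarty relation gives S = K_s·(1 + k_d·θ_c) / [θ_c·(Y·k − k_d) − 1] = 60.1 × (1 + 0.0602 × 15.1) / [15.1 × (0.394 × 6.52 − 0.0602) − 1] = 114.7 / 36.88 = 3.111 mg/L.

S ≈ 3.11 mg/L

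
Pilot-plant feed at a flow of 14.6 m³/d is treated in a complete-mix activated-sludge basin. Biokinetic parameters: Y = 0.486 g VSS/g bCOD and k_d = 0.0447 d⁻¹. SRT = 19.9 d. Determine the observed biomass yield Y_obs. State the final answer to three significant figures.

Correct the yield for decay: Y_obs = Y/(1 + k_d θ_c) = 0.486 / (1 + 0.0447 × 19.9) = 0.486 / 1.890 = 0.2572.

Y_obs ≈ 0.257 g VSS/g bCOD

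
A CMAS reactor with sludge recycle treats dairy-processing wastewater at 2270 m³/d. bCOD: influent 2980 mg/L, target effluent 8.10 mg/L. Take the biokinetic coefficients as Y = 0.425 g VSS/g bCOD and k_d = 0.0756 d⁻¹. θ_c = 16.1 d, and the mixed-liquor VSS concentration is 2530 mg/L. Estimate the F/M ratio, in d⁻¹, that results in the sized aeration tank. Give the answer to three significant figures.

Steady-state biomass mass balance: V·X·(1 + k_d·θ_c) = Y·Q·(S₀ − S)·θ_c, so V = 0.425 × 2270 × (2980 − 8.10) × 16.1 / [2530 × (1 + 0.0756 × 16.1)] = 4.62×10^7 / 5609 = 8229 m³.
Food-to-microorganism ratio F/M = Q S₀ / (V X) = 2270 × 2980 / (8229 × 2530) = 0.3249 d⁻¹.

F/M ≈ 0.325 d⁻¹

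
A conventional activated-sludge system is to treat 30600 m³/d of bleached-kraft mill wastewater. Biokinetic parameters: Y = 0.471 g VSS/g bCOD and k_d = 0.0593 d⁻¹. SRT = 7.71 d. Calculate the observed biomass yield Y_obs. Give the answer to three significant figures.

Observed yield with endogenous decay: Y_obs = Y / (1 + k_d·θ_c) = 0.471 / (1 + 0.0593 × 7.71) = 0.471 / 1.457 = 0.3232 g VSS/g bCOD.

Y_obs ≈ 0.323 g VSS/g bCOD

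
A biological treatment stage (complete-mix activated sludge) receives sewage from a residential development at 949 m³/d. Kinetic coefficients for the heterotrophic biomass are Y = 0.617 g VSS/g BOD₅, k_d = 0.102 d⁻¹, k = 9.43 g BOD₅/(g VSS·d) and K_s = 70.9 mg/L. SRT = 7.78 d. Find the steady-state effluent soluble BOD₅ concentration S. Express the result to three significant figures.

For a completely mixed reactor with recycle the Lawrence–McCarty relation gives S = K_s·(1 + k_d·θ_c) / [θ_c·(Y·k − k_d) − 1] = 70.9 × (1 + 0.102 × 7.78) / [7.78 × (0.617 × 9.43 − 0.102) − 1] = 127.2 / 43.47 = 2.925 mg/L.

S ≈ 2.93 mg/L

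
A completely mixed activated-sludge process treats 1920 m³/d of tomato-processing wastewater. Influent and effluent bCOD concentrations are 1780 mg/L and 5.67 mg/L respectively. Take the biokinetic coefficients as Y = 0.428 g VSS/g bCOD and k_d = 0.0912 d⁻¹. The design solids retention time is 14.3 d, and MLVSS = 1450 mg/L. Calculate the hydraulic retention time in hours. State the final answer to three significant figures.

Rearranging the biomass balance for a CMAS with decay, V = Y·Q·ΔS·θ_c / [X·(1+k_d θ_c)] = 0.428 × 1920 × (1780 − 5.67) × 14.3 / [1450 × (1 + 0.0912 × 14.3)] = 2.09×10^7 / 3341 = 6241 m³.
HRT = V/Q = 6241 m³ / 1920 m³·d⁻¹ = 3.250 d × 24 = 78.01 h.

τ ≈ 78.0 h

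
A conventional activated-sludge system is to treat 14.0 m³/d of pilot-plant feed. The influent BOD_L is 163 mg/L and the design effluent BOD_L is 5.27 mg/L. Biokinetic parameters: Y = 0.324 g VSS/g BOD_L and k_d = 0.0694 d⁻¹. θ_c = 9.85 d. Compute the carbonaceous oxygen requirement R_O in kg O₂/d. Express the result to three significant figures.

R_O ≈ 1.60 kg O₂/d

Correct the yield for decay: Y_obs = Y/(1 + k_d θ_c) = 0.324 / (1 + 0.0694 × 9.85) = 0.324 / 1.684 = 0.1924.
ΔS = 163 − 5.27 = 157.7 mg/L, so the substrate removal rate is 14.0 × 157.7/1000 = 2.208 kg BOD_L/d.
Biomass synthesised: P_X = Y_obs × 2.208 = 0.4250 kg VSS/d.
R_O = Q·(S₀ − S) − 1.42·P_X = 2.208 − 1.42 × 0.4250 = 1.605 kg O₂/d.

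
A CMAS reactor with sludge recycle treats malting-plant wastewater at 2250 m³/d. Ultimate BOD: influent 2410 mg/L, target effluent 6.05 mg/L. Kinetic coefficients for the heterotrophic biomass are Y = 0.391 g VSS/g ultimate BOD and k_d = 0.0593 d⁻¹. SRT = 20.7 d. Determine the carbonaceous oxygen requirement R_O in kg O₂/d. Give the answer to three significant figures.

Observed yield with endogenous decay: Y_obs = Y / (1 + k_d·θ_c) = 0.391 / (1 + 0.0593 × 20.7) = 0.391 / 2.228 = 0.1755 g VSS/g ultimate BOD.
Mass of ultimate BOD removed per day: Q(S₀ − S) = 2250 × 2404 g/m³ = 5409 kg/d.
Net sludge production P_X = 0.1755 × 5409 = 949.4 kg VSS/d.
R_O = Q·(S₀ − S) − 1.42·P_X = 5409 − 1.42 × 949.4 = 4061 kg O₂/d.

R_O ≈ 4060 kg O₂/d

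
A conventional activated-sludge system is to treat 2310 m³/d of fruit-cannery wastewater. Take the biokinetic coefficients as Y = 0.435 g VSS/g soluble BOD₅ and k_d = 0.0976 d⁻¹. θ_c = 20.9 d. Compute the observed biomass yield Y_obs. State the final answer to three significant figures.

Y_obs ≈ 0.143 g VSS/g soluble BOD₅

Correct the yield for decay: Y_obs = Y/(1 + k_d θ_c) = 0.435 / (1 + 0.0976 × 20.9) = 0.435 / 3.040 = 0.1431.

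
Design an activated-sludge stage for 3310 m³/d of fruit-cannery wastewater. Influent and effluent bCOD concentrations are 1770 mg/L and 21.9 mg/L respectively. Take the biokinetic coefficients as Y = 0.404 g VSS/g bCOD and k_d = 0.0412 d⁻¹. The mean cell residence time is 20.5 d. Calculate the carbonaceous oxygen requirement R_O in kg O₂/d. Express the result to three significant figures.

R_O ≈ 3990 kg O₂/d

Observed yield with endogenous decay: Y_obs = Y / (1 + k_d·θ_c) = 0.404 / (1 + 0.0412 × 20.5) = 0.404 / 1.845 = 0.2190 g VSS/g bCOD.
Substrate removed = Q·(S₀ − S) = 3310 m³/d × (1770 − 21.9) g/m³ = 5.79×10^6 g/d = 5786 kg/d.
Net sludge production P_X = 0.2190 × 5786 = 1267 kg VSS/d.
R_O = Q·(S₀ − S) − 1.42·P_X = 5786 − 1.42 × 1267 = 3987 kg O₂/d.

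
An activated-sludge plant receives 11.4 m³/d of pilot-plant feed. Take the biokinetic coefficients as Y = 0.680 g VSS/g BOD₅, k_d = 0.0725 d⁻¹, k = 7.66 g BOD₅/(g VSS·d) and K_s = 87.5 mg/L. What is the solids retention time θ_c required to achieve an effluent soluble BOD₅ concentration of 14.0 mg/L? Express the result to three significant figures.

At the target effluent, Y k S/(K_s+S) = 0.680×7.66×14.0/101.5 = 0.7185 d⁻¹.
θ_c = 1/(μ − k_d) = 1/(0.7185 − 0.0725) = 1/0.6460 = 1.548 d.

θ_c ≈ 1.55 d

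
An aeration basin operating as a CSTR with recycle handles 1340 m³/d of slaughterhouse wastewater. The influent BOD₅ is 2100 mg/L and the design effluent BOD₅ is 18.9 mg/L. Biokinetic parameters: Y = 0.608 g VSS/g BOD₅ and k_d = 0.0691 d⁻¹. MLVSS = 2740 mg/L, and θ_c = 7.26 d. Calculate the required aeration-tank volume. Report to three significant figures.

V ≈ 2990 m³

From the SRT design equation V = Y Q (S₀−S) θ_c / [X (1 + k_d θ_c)] = 0.608 × 1340 × (2100 − 18.9) × 7.26 / [2740 × (1 + 0.0691 × 7.26)] = 1.23×10^7 / 4115 = 2992 m³.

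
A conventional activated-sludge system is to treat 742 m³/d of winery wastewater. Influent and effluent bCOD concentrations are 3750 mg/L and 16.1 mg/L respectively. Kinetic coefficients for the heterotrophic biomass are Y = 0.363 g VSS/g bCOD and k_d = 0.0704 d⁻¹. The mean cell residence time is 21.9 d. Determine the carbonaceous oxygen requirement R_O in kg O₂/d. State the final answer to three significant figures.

R_O ≈ 2210 kg O₂/d

The observed yield is Y_obs = Y/(1 + k_d·θ_c) = 0.363 / (1 + 0.0704 × 21.9) = 0.363 / 2.542 = 0.1428 g VSS per g bCOD removed.
ΔS = 3750 − 16.1 = 3734 mg/L, so the substrate removal rate is 742 × 3734/1000 = 2771 kg bCOD/d.
Net sludge production P_X = 0.1428 × 2771 = 395.7 kg VSS/d.
Carbonaceous O₂ demand = substrate oxidised − cell-mass equivalent = 2771 − 1.42 × 395.7 = 2209 kg O₂/d.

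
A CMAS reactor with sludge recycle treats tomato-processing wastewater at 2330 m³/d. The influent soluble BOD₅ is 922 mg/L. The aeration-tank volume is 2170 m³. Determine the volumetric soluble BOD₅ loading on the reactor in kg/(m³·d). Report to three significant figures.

L_v ≈ 0.990 kg soluble BOD₅/(m³·d)

Applied soluble BOD₅ load per unit volume = Q·S₀/V = (2330 × 922/1000)/2170 = 0.9900 kg soluble BOD₅·m⁻³·d⁻¹.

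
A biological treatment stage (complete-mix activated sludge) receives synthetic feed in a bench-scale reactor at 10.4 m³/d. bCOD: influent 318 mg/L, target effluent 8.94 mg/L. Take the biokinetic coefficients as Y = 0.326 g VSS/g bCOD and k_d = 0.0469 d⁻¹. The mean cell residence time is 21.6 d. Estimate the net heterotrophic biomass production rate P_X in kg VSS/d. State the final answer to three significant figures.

P_X ≈ 0.521 kg VSS/d

Observed yield with endogenous decay: Y_obs = Y / (1 + k_d·θ_c) = 0.326 / (1 + 0.0469 × 21.6) = 0.326 / 2.013 = 0.1619 g VSS/g bCOD.
Mass of bCOD removed per day: Q(S₀ − S) = 10.4 × 309.1 g/m³ = 3.214 kg/d.
Net biomass production P_X = Y_obs × Q·(S₀ − S) = 0.1619 × 3.214 = 0.5205 kg VSS/d.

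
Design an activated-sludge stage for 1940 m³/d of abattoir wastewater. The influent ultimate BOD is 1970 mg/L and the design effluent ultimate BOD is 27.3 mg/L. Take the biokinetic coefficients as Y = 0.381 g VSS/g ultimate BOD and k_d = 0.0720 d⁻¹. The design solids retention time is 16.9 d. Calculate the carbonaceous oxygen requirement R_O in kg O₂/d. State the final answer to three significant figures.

R_O ≈ 2850 kg O₂/d

Observed yield with endogenous decay: Y_obs = Y / (1 + k_d·θ_c) = 0.381 / (1 + 0.0720 × 16.9) = 0.381 / 2.217 = 0.1719 g VSS/g ultimate BOD.
ΔS = 1970 − 27.3 = 1943 mg/L, so the substrate removal rate is 1940 × 1943/1000 = 3769 kg ultimate BOD/d.
P_X = Y_obs·Q·(S₀ − S) = 0.1719 × 3769 = 647.7 kg VSS/d.
Carbonaceous O₂ demand = substrate oxidised − cell-mass equivalent = 3769 − 1.42 × 647.7 = 2849 kg O₂/d.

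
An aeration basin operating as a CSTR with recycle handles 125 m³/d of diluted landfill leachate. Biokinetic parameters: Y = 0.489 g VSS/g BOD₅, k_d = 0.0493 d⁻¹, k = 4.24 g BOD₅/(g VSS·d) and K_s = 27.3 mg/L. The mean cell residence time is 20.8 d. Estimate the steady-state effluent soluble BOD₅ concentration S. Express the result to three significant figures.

S ≈ 1.35 mg/L

For a completely mixed reactor with recycle the Lawrence–McCarty relation gives S = K_s·(1 + k_d·θ_c) / [θ_c·(Y·k − k_d) − 1] = 27.3 × (1 + 0.0493 × 20.8) / [20.8 × (0.489 × 4.24 − 0.0493) − 1] = 55.29 / 41.10 = 1.345 mg/L.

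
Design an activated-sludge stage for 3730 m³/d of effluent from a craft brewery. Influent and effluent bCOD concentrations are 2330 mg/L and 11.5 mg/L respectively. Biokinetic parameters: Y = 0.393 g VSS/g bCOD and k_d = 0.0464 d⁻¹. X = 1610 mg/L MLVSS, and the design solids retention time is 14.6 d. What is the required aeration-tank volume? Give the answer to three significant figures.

V ≈ 18400 m³

From the SRT design equation V = Y Q (S₀−S) θ_c / [X (1 + k_d θ_c)] = 0.393 × 3730 × (2330 − 11.5) × 14.6 / [1610 × (1 + 0.0464 × 14.6)] = 4.96×10^7 / 2701 = 18373 m³.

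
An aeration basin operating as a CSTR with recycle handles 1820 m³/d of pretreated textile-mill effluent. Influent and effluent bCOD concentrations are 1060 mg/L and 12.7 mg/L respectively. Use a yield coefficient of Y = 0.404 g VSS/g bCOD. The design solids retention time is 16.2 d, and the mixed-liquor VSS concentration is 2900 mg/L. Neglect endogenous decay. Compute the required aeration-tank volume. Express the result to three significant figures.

V ≈ 4300 m³

Biomass mass balance (decay neglected): V·X = Y·Q·(S₀ − S)·θ_c, so V = 0.404 × 1820 × (1060 − 12.7) × 16.2 / 2900 = 4302 m³.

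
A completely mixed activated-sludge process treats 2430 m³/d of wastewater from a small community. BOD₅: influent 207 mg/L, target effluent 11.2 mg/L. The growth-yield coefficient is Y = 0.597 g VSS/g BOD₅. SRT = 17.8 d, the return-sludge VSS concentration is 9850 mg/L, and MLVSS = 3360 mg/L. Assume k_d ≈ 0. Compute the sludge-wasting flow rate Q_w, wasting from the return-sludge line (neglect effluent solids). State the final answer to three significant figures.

Q_w ≈ 28.8 m³/d

V·X = Y·Q·ΔS·θ_c gives V = 0.597 × 2430 × (207 − 11.2) × 17.8 / 3360 = 1505 m³.
Wasting from the return line (neglecting effluent solids): Q_w = V·X / (θ_c·X_r) = 1505 × 3360 / (17.8 × 9850) = 28.84 m³/d.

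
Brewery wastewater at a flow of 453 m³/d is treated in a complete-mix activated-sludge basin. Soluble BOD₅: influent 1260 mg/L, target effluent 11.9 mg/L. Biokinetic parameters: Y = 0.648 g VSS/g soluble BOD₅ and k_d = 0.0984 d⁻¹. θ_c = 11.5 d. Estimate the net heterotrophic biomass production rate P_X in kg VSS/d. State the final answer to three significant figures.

Correct the yield for decay: Y_obs = Y/(1 + k_d θ_c) = 0.648 / (1 + 0.0984 × 11.5) = 0.648 / 2.132 = 0.3040.
Mass of soluble BOD₅ removed per day: Q(S₀ − S) = 453 × 1248 g/m³ = 565.4 kg/d.
Biomass produced: P_X = Y_obs·Q·ΔS = 0.3040 × 565.4 ≈ 171.9 kg VSS/d.

P_X ≈ 172 kg VSS/d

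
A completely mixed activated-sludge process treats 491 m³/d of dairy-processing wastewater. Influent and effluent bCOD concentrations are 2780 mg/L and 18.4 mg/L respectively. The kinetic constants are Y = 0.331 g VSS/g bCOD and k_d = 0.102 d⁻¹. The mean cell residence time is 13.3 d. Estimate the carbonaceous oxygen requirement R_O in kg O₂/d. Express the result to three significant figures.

R_O ≈ 1090 kg O₂/d

The observed yield is Y_obs = Y/(1 + k_d·θ_c) = 0.331 / (1 + 0.102 × 13.3) = 0.331 / 2.357 = 0.1405 g VSS per g bCOD removed.
Mass of bCOD removed per day: Q(S₀ − S) = 491 × 2762 g/m³ = 1356 kg/d.
P_X = Y_obs·Q·(S₀ − S) = 0.1405 × 1356 = 190.5 kg VSS/d.
R_O = Q·ΔS − 1.42 P_X = 1356 − 270.4 = 1086 kg O₂/d.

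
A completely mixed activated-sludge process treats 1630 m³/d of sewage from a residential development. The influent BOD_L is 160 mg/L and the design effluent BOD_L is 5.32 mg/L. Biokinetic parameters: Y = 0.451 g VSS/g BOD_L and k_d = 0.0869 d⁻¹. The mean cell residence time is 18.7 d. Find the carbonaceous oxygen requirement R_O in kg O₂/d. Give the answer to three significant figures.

Y_obs = Y / (1 + k_d θ_c) = 0.451 / (1 + 0.0869 × 18.7) = 0.451 / 2.625 = 0.1718.
ΔS = 160 − 5.32 = 154.7 mg/L, so the substrate removal rate is 1630 × 154.7/1000 = 252.1 kg BOD_L/d.
P_X = Y_obs·Q·(S₀ − S) = 0.1718 × 252.1 = 43.32 kg VSS/d.
R_O = Q·(S₀ − S) − 1.42·P_X = 252.1 − 1.42 × 43.32 = 190.6 kg O₂/d.

R_O ≈ 191 kg O₂/d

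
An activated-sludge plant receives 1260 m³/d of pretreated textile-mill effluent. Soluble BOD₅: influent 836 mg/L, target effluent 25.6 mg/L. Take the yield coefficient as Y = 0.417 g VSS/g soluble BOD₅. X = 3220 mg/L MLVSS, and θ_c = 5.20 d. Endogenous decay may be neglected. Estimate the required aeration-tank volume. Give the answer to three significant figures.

V·X = Y·Q·ΔS·θ_c gives V = 0.417 × 1260 × (836 − 25.6) × 5.20 / 3220 = 687.6 m³.

V ≈ 688 m³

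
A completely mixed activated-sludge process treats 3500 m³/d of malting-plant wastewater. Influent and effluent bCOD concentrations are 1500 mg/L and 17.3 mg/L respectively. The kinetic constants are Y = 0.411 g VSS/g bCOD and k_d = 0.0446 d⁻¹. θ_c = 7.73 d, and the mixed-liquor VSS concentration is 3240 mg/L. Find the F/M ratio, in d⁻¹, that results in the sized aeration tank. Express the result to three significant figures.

F/M ≈ 0.428 d⁻¹

Rearranging the biomass balance for a CMAS with decay, V = Y·Q·ΔS·θ_c / [X·(1+k_d θ_c)] = 0.411 × 3500 × (1500 − 17.3) × 7.73 / [3240 × (1 + 0.0446 × 7.73)] = 1.65×10^7 / 4357 = 3784 m³.
F/M = Q·S₀ / (V·X) = 3500 × 1500 / (3784 × 3240) = 0.4282 g bCOD·(g VSS·d)⁻¹.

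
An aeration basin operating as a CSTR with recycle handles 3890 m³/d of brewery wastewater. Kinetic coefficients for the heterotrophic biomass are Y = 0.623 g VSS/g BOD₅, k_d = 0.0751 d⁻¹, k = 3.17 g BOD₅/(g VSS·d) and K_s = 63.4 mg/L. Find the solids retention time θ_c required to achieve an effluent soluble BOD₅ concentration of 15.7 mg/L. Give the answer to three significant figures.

Specific growth rate at S = 15.7 mg/L: μ = YkS/(K_s+S) = 0.623·3.17·15.7/(63.4+15.7) = 0.3920 d⁻¹.
θ_c = 1/(μ − k_d) = 1/(0.3920 − 0.0751) = 1/0.3169 = 3.156 d.

θ_c ≈ 3.16 d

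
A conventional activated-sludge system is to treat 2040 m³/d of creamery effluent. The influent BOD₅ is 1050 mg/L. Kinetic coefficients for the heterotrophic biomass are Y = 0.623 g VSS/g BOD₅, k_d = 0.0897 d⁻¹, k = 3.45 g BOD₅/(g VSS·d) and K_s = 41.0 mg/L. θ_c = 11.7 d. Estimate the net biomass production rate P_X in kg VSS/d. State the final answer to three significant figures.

Effluent substrate depends only on kinetics and SRT: S = K_s(1 + k_d θ_c) / [θ_c(Yk − k_d) − 1] = 41.0 × (1 + 0.0897 × 11.7) / [11.7 × (0.623 × 3.45 − 0.0897) − 1] = 84.03 / 23.10 = 3.638 mg/L.
Correct the yield for decay: Y_obs = Y/(1 + k_d θ_c) = 0.623 / (1 + 0.0897 × 11.7) = 0.623 / 2.049 = 0.3040.
Substrate removed = Q·(S₀ − S) = 2040 m³/d × (1050 − 3.64) g/m³ = 2.13×10^6 g/d = 2135 kg/d.
Biomass produced: P_X = Y_obs·Q·ΔS = 0.3040 × 2135 ≈ 648.9 kg VSS/d.

P_X ≈ 649 kg VSS/d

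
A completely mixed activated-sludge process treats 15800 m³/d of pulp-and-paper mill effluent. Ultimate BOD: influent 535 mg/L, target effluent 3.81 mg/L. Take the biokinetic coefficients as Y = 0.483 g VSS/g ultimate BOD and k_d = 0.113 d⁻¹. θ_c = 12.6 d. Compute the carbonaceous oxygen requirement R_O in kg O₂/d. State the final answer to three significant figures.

R_O ≈ 6020 kg O₂/d

Observed yield with endogenous decay: Y_obs = Y / (1 + k_d·θ_c) = 0.483 / (1 + 0.113 × 12.6) = 0.483 / 2.424 = 0.1993 g VSS/g ultimate BOD.
ΔS = 535 − 3.81 = 531.2 mg/L, so the substrate removal rate is 15800 × 531.2/1000 = 8393 kg ultimate BOD/d.
Biomass synthesised: P_X = Y_obs × 8393 = 1672 kg VSS/d.
R_O = Q·(S₀ − S) − 1.42·P_X = 8393 − 1.42 × 1672 = 6018 kg O₂/d.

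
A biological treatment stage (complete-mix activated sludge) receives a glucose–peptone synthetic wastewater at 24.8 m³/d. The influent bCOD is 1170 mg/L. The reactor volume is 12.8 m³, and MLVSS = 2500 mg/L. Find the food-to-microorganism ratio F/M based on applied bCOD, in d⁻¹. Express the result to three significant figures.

F/M = applied load / biomass = Q·S₀/(V·X) = 24.8 × 1170 / (12.80 × 2500) = 0.9067 d⁻¹.

F/M ≈ 0.907 d⁻¹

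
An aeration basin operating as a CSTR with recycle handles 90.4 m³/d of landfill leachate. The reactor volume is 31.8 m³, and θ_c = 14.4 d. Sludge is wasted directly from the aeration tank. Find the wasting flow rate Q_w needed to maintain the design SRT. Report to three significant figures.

Q_w ≈ 2.21 m³/d

With mixed-liquor wasting, θ_c = V/Q_w, so Q_w = V/θ_c = 31.80/14.4 = 2.208 m³/d.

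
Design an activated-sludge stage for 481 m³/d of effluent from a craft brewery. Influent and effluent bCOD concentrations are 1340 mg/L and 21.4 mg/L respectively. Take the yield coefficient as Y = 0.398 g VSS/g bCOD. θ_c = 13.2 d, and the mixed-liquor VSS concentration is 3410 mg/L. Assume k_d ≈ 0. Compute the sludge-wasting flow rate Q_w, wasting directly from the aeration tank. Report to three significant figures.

Q_w ≈ 74.0 m³/d

V·X = Y·Q·ΔS·θ_c gives V = 0.398 × 481 × (1340 − 21.4) × 13.2 / 3410 = 977.1 m³.
Wasting from the aeration tank: Q_w = V / θ_c = 977.1 / 13.2 = 74.03 m³/d.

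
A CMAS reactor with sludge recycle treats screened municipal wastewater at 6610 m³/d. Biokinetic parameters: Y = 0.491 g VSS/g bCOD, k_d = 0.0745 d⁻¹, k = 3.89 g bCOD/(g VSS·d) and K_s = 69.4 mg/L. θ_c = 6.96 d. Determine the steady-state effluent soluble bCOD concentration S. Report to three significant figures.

From the Monod/SRT balance for a CMAS, S = K_s·(1+k_d θ_c)/[θ_c·(Y k − k_d) − 1] = 69.4 × (1 + 0.0745 × 6.96) / [6.96 × (0.491 × 3.89 − 0.0745) − 1] = 105.4 / 11.78 = 8.950 mg/L.

S ≈ 8.95 mg/L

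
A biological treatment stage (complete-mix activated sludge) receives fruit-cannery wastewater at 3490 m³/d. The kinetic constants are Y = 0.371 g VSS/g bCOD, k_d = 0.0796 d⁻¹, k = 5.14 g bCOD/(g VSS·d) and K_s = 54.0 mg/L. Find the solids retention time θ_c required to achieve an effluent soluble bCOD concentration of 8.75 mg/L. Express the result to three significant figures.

Specific growth rate at S = 8.75 mg/L: μ = YkS/(K_s+S) = 0.371·5.14·8.75/(54.0+8.75) = 0.2659 d⁻¹.
1/θ_c = 0.2659 − 0.0796 = 0.1863 d⁻¹, so θ_c = 5.367 d.

θ_c ≈ 5.37 d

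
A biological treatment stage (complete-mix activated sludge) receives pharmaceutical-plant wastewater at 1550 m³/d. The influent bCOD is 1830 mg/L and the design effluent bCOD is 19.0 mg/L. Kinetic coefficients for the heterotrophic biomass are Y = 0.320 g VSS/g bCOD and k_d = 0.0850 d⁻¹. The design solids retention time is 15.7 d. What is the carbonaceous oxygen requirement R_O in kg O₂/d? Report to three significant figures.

The observed yield is Y_obs = Y/(1 + k_d·θ_c) = 0.320 / (1 + 0.0850 × 15.7) = 0.320 / 2.335 = 0.1371 g VSS per g bCOD removed.
Substrate removed = Q·(S₀ − S) = 1550 m³/d × (1830 − 19.0) g/m³ = 2.81×10^6 g/d = 2807 kg/d.
Biomass synthesised: P_X = Y_obs × 2807 = 384.8 kg VSS/d.
Carbonaceous O₂ demand = substrate oxidised − cell-mass equivalent = 2807 − 1.42 × 384.8 = 2261 kg O₂/d.

R_O ≈ 2260 kg O₂/d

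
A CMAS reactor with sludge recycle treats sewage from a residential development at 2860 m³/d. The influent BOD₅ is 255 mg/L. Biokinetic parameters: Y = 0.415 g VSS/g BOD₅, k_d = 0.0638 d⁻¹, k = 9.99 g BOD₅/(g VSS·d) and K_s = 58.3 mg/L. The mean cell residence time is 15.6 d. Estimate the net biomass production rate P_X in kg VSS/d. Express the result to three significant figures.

From the Monod/SRT balance for a CMAS, S = K_s·(1+k_d θ_c)/[θ_c·(Y k − k_d) − 1] = 58.3 × (1 + 0.0638 × 15.6) / [15.6 × (0.415 × 9.99 − 0.0638) − 1] = 116.3 / 62.68 = 1.856 mg/L.
The observed yield is Y_obs = Y/(1 + k_d·θ_c) = 0.415 / (1 + 0.0638 × 15.6) = 0.415 / 1.995 = 0.2080 g VSS per g BOD₅ removed.
Q·(S₀ − S) = 2860 × (255 − 1.86) × 10⁻³ = 724.0 kg/d removed.
Net biomass production P_X = Y_obs × Q·(S₀ − S) = 0.2080 × 724.0 = 150.6 kg VSS/d.

P_X ≈ 151 kg VSS/d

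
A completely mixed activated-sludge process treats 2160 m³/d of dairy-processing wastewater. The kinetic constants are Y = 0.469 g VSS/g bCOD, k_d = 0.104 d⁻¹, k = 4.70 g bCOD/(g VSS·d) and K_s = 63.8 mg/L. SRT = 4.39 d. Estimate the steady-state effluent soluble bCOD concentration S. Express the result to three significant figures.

Effluent substrate depends only on kinetics and SRT: S = K_s(1 + k_d θ_c) / [θ_c(Yk − k_d) − 1] = 63.8 × (1 + 0.104 × 4.39) / [4.39 × (0.469 × 4.70 − 0.104) − 1] = 92.93 / 8.220 = 11.30 mg/L.

S ≈ 11.3 mg/L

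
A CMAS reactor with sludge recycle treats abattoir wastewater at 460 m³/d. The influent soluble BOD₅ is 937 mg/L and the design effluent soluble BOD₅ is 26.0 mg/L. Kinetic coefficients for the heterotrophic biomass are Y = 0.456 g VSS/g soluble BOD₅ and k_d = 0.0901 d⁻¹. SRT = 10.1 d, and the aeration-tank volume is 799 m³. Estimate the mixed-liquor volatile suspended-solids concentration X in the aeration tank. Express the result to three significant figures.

X = Y·Q·ΔS·θ_c / [V·(1 + k_d θ_c)] = 0.456 × 460 × (937 − 26.0) × 10.1 / [799 × (1 + 0.0901 × 10.1)] = 1265 mg/L.

X ≈ 1260 mg/L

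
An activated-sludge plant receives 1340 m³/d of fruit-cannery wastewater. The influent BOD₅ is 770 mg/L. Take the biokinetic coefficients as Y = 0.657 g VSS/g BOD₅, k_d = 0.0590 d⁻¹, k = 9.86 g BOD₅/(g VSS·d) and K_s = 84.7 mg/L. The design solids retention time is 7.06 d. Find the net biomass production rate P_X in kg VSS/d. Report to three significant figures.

P_X ≈ 477 kg VSS/d

Effluent substrate depends only on kinetics and SRT: S = K_s(1 + k_d θ_c) / [θ_c(Yk − k_d) − 1] = 84.7 × (1 + 0.0590 × 7.06) / [7.06 × (0.657 × 9.86 − 0.0590) − 1] = 120.0 / 44.32 = 2.707 mg/L.
Correct the yield for decay: Y_obs = Y/(1 + k_d θ_c) = 0.657 / (1 + 0.0590 × 7.06) = 0.657 / 1.417 = 0.4638.
Q·(S₀ − S) = 1340 × (770 − 2.71) × 10⁻³ = 1028 kg/d removed.
Biomass produced: P_X = Y_obs·Q·ΔS = 0.4638 × 1028 ≈ 476.9 kg VSS/d.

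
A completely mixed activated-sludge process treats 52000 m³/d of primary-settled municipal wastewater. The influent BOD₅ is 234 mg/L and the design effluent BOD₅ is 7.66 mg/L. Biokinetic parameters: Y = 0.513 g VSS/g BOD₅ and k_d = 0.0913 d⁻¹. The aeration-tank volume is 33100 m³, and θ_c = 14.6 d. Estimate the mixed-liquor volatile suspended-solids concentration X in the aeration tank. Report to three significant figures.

X ≈ 1140 mg/L

X = Y·Q·ΔS·θ_c / [V·(1 + k_d θ_c)] = 0.513 × 52000 × (234 − 7.66) × 14.6 / [33100 × (1 + 0.0913 × 14.6)] = 1142 mg/L.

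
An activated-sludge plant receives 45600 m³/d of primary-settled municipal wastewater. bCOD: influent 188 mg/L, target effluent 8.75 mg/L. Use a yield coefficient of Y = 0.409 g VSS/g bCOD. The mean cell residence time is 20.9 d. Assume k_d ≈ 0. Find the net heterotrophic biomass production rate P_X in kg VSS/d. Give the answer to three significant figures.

P_X ≈ 3340 kg VSS/d

Since k_d ≈ 0, Y_obs = Y = 0.409 g VSS/g bCOD.
Substrate removed = Q·(S₀ − S) = 45600 m³/d × (188 − 8.75) g/m³ = 8.17×10^6 g/d = 8174 kg/d.
Net biomass production P_X = Y_obs × Q·(S₀ − S) = 0.4090 × 8174 = 3343 kg VSS/d.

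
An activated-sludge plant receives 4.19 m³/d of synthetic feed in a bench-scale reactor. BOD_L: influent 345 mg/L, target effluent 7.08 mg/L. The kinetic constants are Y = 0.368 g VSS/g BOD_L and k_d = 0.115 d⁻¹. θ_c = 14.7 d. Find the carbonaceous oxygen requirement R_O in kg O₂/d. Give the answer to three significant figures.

Observed yield with endogenous decay: Y_obs = Y / (1 + k_d·θ_c) = 0.368 / (1 + 0.115 × 14.7) = 0.368 / 2.691 = 0.1368 g VSS/g BOD_L.
Q·(S₀ − S) = 4.19 × (345 − 7.08) × 10⁻³ = 1.416 kg/d removed.
P_X = Y_obs·Q·(S₀ − S) = 0.1368 × 1.416 = 0.1937 kg VSS/d.
R_O = Q·ΔS − 1.42 P_X = 1.416 − 0.2750 = 1.141 kg O₂/d.

R_O ≈ 1.14 kg O₂/d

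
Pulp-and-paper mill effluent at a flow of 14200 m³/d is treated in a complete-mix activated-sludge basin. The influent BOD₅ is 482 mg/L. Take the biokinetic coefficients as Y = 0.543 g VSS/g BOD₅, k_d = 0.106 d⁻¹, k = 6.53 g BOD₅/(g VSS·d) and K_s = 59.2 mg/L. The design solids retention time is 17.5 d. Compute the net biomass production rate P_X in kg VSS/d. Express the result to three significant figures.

For a completely mixed reactor with recycle the Lawrence–McCarty relation gives S = K_s·(1 + k_d·θ_c) / [θ_c·(Y·k − k_d) − 1] = 59.2 × (1 + 0.106 × 17.5) / [17.5 × (0.543 × 6.53 − 0.106) − 1] = 169.0 / 59.20 = 2.855 mg/L.
The observed yield is Y_obs = Y/(1 + k_d·θ_c) = 0.543 / (1 + 0.106 × 17.5) = 0.543 / 2.855 = 0.1902 g VSS per g BOD₅ removed.
ΔS = 482 − 2.86 = 479.1 mg/L, so the substrate removal rate is 14200 × 479.1/1000 = 6804 kg BOD₅/d.
Biomass produced: P_X = Y_obs·Q·ΔS = 0.1902 × 6804 ≈ 1294 kg VSS/d.

P_X ≈ 1290 kg VSS/d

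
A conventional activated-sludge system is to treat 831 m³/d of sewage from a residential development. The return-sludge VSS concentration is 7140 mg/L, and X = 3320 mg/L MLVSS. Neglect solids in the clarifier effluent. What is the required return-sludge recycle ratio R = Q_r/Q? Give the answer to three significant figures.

R ≈ 0.869

Mass balance around the secondary clarifier (neglecting effluent solids): R = X / (X_r − X) = 3320 / (7140 − 3320) = 0.8691.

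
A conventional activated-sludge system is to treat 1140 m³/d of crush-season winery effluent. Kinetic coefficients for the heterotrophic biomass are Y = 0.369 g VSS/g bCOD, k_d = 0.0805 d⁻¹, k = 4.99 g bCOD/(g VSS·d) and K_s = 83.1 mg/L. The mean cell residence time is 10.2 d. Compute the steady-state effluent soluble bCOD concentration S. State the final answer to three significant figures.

S ≈ 8.92 mg/L

For a completely mixed reactor with recycle the Lawrence–McCarty relation gives S = K_s·(1 + k_d·θ_c) / [θ_c·(Y·k − k_d) − 1] = 83.1 × (1 + 0.0805 × 10.2) / [10.2 × (0.369 × 4.99 − 0.0805) − 1] = 151.3 / 16.96 = 8.923 mg/L.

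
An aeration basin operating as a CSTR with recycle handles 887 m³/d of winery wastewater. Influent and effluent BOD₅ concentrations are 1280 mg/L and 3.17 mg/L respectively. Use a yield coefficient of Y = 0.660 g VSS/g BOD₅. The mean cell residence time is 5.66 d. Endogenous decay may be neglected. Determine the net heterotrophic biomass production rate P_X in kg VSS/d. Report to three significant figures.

P_X ≈ 747 kg VSS/d

Since k_d ≈ 0, Y_obs = Y = 0.660 g VSS/g BOD₅.
Q·(S₀ − S) = 887 × (1280 − 3.17) × 10⁻³ = 1133 kg/d removed.
So the net sludge growth is P_X = 0.6600 × 1133 = 747.5 kg VSS/d.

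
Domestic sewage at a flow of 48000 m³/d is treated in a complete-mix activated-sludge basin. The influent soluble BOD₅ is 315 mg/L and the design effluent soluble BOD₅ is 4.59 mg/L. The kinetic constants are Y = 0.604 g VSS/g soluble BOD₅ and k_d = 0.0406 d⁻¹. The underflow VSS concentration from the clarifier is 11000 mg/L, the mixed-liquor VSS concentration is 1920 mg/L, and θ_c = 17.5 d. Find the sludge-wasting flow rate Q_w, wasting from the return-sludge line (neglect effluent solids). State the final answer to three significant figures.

Q_w ≈ 478 m³/d

Rearranging the biomass balance for a CMAS with decay, V = Y·Q·ΔS·θ_c / [X·(1+k_d θ_c)] = 0.604 × 48000 × (315 − 4.59) × 17.5 / [1920 × (1 + 0.0406 × 17.5)] = 1.57×10^8 / 3284 = 47954 m³.
Wasting from the return line (neglecting effluent solids): Q_w = V·X / (θ_c·X_r) = 47954 × 1920 / (17.5 × 11000) = 478.3 m³/d.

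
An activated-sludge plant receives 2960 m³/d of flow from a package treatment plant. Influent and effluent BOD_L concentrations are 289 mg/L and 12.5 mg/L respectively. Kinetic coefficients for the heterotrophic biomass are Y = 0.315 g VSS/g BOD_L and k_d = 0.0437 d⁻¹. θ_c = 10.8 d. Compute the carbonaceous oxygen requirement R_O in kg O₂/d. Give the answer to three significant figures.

The observed yield is Y_obs = Y/(1 + k_d·θ_c) = 0.315 / (1 + 0.0437 × 10.8) = 0.315 / 1.472 = 0.2140 g VSS per g BOD_L removed.
Substrate removed = Q·(S₀ − S) = 2960 m³/d × (289 − 12.5) g/m³ = 8.18×10^5 g/d = 818.4 kg/d.
Net sludge production P_X = 0.2140 × 818.4 = 175.1 kg VSS/d.
Carbonaceous O₂ demand = substrate oxidised − cell-mass equivalent = 818.4 − 1.42 × 175.1 = 569.7 kg O₂/d.

R_O ≈ 570 kg O₂/d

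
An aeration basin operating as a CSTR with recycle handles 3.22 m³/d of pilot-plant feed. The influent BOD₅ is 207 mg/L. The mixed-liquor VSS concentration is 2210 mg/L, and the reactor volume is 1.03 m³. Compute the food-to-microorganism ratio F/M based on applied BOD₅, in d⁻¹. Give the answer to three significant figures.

F/M ≈ 0.293 d⁻¹

F/M = applied load / biomass = Q·S₀/(V·X) = 3.22 × 207 / (1.030 × 2210) = 0.2928 d⁻¹.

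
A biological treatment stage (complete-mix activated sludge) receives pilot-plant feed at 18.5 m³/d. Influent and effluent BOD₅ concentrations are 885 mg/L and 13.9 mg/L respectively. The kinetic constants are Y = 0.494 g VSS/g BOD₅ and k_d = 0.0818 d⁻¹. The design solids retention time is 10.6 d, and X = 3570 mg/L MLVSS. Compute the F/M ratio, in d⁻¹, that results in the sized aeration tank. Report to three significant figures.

Steady-state biomass mass balance: V·X·(1 + k_d·θ_c) = Y·Q·(S₀ − S)·θ_c, so V = 0.494 × 18.5 × (885 − 13.9) × 10.6 / [3570 × (1 + 0.0818 × 10.6)] = 8.44×10^4 / 6665 = 12.66 m³.
F/M = Q·S₀ / (V·X) = 18.5 × 885 / (12.66 × 3570) = 0.3622 g BOD₅·(g VSS·d)⁻¹.

F/M ≈ 0.362 d⁻¹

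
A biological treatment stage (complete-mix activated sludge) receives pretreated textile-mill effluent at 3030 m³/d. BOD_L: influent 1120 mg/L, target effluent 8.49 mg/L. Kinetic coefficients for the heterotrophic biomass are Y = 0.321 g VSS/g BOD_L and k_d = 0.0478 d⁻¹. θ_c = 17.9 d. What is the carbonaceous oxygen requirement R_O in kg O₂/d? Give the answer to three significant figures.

R_O ≈ 2540 kg O₂/d

Correct the yield for decay: Y_obs = Y/(1 + k_d θ_c) = 0.321 / (1 + 0.0478 × 17.9) = 0.321 / 1.856 = 0.1730.
Substrate removed = Q·(S₀ − S) = 3030 m³/d × (1120 − 8.49) g/m³ = 3.37×10^6 g/d = 3368 kg/d.
Net sludge production P_X = 0.1730 × 3368 = 582.6 kg VSS/d.
R_O = Q·(S₀ − S) − 1.42·P_X = 3368 − 1.42 × 582.6 = 2541 kg O₂/d.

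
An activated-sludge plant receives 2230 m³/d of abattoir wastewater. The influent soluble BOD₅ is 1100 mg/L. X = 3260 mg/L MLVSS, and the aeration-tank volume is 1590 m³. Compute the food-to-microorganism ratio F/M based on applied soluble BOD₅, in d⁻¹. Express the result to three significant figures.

F/M = Q·S₀ / (V·X) = 2230 × 1100 / (1590 × 3260) = 0.4732 g soluble BOD₅·(g VSS·d)⁻¹.

F/M ≈ 0.473 d⁻¹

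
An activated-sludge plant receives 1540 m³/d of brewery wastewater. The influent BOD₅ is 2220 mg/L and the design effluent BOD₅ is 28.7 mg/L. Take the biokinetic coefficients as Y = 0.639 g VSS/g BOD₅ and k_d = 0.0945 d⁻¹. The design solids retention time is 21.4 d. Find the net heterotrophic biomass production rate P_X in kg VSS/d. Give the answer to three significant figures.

P_X ≈ 713 kg VSS/d

Correct the yield for decay: Y_obs = Y/(1 + k_d θ_c) = 0.639 / (1 + 0.0945 × 21.4) = 0.639 / 3.022 = 0.2114.
ΔS = 2220 − 28.7 = 2191 mg/L, so the substrate removal rate is 1540 × 2191/1000 = 3375 kg BOD₅/d.
So the net sludge growth is P_X = 0.2114 × 3375 = 713.5 kg VSS/d.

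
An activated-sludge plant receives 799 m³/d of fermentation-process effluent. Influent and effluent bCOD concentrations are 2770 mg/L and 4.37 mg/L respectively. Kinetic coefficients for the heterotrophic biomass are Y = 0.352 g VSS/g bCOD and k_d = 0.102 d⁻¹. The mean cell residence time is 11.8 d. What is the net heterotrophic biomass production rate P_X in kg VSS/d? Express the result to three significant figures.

P_X ≈ 353 kg VSS/d

Correct the yield for decay: Y_obs = Y/(1 + k_d θ_c) = 0.352 / (1 + 0.102 × 11.8) = 0.352 / 2.204 = 0.1597.
Mass of bCOD removed per day: Q(S₀ − S) = 799 × 2766 g/m³ = 2210 kg/d.
So the net sludge growth is P_X = 0.1597 × 2210 = 353.0 kg VSS/d.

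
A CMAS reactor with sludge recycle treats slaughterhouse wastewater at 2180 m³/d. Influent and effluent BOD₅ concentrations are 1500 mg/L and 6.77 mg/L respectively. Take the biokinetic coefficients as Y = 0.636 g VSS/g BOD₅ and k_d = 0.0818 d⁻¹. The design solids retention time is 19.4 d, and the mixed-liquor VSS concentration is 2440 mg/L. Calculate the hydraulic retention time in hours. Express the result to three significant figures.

Rearranging the biomass balance for a CMAS with decay, V = Y·Q·ΔS·θ_c / [X·(1+k_d θ_c)] = 0.636 × 2180 × (1500 − 6.77) × 19.4 / [2440 × (1 + 0.0818 × 19.4)] = 4.02×10^7 / 6312 = 6363 m³.
Hydraulic retention time τ = V/Q = 6363 / 2180 = 2.919 d = 70.05 h.

τ ≈ 70.1 h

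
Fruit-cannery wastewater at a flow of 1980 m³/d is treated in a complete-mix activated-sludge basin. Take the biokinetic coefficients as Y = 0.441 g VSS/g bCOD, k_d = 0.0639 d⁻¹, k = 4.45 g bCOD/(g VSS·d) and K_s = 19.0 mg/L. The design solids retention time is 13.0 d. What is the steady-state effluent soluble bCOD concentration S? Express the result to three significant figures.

Effluent substrate depends only on kinetics and SRT: S = K_s(1 + k_d θ_c) / [θ_c(Yk − k_d) − 1] = 19.0 × (1 + 0.0639 × 13.0) / [13.0 × (0.441 × 4.45 − 0.0639) − 1] = 34.78 / 23.68 = 1.469 mg/L.

S ≈ 1.47 mg/L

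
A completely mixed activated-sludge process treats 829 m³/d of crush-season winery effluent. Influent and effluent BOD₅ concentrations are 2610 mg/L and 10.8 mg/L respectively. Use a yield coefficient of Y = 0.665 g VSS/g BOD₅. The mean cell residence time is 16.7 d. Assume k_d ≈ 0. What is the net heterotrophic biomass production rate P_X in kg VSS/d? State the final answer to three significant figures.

No decay correction is needed, so Y_obs = Y = 0.665.
ΔS = 2610 − 10.8 = 2599 mg/L, so the substrate removal rate is 829 × 2599/1000 = 2155 kg BOD₅/d.
Biomass produced: P_X = Y_obs·Q·ΔS = 0.6650 × 2155 ≈ 1433 kg VSS/d.

P_X ≈ 1430 kg VSS/d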